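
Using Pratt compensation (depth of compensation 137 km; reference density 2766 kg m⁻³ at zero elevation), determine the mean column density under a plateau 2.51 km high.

Pratt balance: ρ_ref D = ρ (D + h).
ρ = ρ_ref D/(D + h) = 2766 × 137 km/(137 km + 2.51 km) = 2720 kg m⁻³.

2720 kg m⁻³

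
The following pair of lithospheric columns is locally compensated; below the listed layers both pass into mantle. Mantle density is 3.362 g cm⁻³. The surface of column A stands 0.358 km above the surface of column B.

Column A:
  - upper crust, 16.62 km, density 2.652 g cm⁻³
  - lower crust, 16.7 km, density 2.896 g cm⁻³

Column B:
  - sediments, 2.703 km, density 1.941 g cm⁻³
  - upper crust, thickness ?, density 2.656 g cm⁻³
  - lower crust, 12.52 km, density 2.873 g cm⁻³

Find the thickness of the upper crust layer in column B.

Take the compensation level at the base of the deeper column (depth z_c below the surface of column A) and equate Σ ρ_i t_i down to z_c; mantle fills any gap and the z_c terms cancel.
Column A: 16.62×2.652 + 16.7×2.896 + (z_c − 33.32)×3.362
Column B: 0.358×0 + 2.703×1.941 + x×2.656 + 12.52×2.873 + (z_c − 0.358 − 15.223 − x)×3.362
The z_c×3.362 term appears on both sides and cancels. Collect the known terms of each column as K = Σ(ρt)_known − 3.362 × (depth of known layers): K_A = 92.43944 − 3.362×33.32 = −19.5824; K_B = 41.216483 − 3.362×(0.358 + 15.223) = −11.166839.
Balance: K_A = K_B − x×(3.362 − 2.656), so x = (K_B − K_A)/(3.362 − 2.656) = 8.41556/0.706 = 11.9 km.

11.9 km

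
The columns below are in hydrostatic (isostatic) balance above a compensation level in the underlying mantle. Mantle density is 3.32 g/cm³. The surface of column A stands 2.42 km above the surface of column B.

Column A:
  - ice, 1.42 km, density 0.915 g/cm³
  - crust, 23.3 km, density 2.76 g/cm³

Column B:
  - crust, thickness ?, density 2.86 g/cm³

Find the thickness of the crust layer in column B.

Take the compensation level at the base of the deeper column (depth z_c below the surface of column A) and equate Σ ρ_i t_i down to z_c; mantle fills any gap and the z_c terms cancel.
Column A: 1.42×0.915 + 23.3×2.76 + (z_c − 24.72)×3.32
Column B: 2.42×0 + x×2.86 + (z_c − 2.42 − 0 − x)×3.32
The z_c×3.32 term appears on both sides and cancels. Collect the known terms of each column as K = Σ(ρt)_known − 3.32 × (depth of known layers): K_A = 65.6073 − 3.32×24.72 = −16.4631; K_B = 0 − 3.32×(2.42 + 0) = −8.0344.
Balance: K_A = K_B − x×(3.32 − 2.86), so x = (K_B − K_A)/(3.32 − 2.86) = 8.4287/0.46 = 18.3 km.

18.3 km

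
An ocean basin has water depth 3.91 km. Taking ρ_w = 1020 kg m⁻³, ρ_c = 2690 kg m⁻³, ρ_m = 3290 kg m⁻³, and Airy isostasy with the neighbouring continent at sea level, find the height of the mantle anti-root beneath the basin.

Isostatic balance requires: replacing crust with seawater at the top is compensated by replacing crust with mantle at the base: d (ρ_c − ρ_w) = a (ρ_m − ρ_c).
a = d (ρ_c − ρ_w)/(ρ_m − ρ_c) = 3.91 km × 1670/600 = 10.9 km.

10.9 km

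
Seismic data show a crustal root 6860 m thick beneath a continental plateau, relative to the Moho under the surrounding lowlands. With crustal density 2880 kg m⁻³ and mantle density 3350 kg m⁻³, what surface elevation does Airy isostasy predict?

1120 m

Isostatic balance requires: ρ_c h = (ρ_m − ρ_c) r.
h = r (ρ_m − ρ_c) / ρ_c = 6860 m × (3350 − 2880) / 2880 = 1120 m.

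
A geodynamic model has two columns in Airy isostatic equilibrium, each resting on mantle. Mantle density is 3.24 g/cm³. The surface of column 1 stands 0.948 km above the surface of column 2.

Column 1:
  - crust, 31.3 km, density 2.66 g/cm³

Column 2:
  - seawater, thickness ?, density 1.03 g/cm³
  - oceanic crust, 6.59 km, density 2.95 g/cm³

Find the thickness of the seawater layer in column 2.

Take the compensation level at the base of the deeper column (depth z_c below the surface of column 1) and equate Σ ρ_i t_i down to z_c; mantle fills any gap and the z_c terms cancel.
Column 1: 31.3×2.66 + (z_c − 31.3)×3.24
Column 2: 0.948×0 + x×1.03 + 6.59×2.95 + (z_c − 0.948 − 6.59 − x)×3.24
The z_c×3.24 term appears on both sides and cancels. Collect the known terms of each column as K = Σ(ρt)_known − 3.24 × (depth of known layers): K_1 = 83.258 − 3.24×31.3 = −18.154; K_2 = 19.4405 − 3.24×(0.948 + 6.59) = −4.98262.
Balance: K_1 = K_2 − x×(3.24 − 1.03), so x = (K_2 − K_1)/(3.24 − 1.03) = 13.1714/2.21 = 5.96 km.

5.96 km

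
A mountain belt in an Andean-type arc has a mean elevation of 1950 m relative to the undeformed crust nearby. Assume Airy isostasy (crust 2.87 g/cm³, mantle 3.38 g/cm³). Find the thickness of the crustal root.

For local isostatic compensation: the weight of the topography is balanced by the buoyancy of the root, ρ_c h = (ρ_m − ρ_c) r.
r = h · ρ_c / (ρ_m − ρ_c) = 1950 m × 2.87 / (3.38 − 2.87) = 11000 m.

11000 m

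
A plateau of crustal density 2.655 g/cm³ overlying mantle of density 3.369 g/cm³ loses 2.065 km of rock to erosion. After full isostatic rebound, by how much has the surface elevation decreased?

Rebound u = e ρ_c/ρ_m = 2.065 km × 2.655/3.369 = 1.627 km.
Net surface drop = e − u = 2.065 km − 1.627 km = e (ρ_m − ρ_c)/ρ_m = 0.438 km.

0.438 km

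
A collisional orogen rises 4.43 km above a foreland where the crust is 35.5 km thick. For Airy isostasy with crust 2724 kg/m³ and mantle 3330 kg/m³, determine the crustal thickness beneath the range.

59.8 km

Root depth r = h ρ_c / (ρ_m − ρ_c) = 4.43 km × 2724 / 606 = 19.91 km.
Total thickness = T + h + r = 35.5 km + 4.43 km + 19.91 km = 59.8 km.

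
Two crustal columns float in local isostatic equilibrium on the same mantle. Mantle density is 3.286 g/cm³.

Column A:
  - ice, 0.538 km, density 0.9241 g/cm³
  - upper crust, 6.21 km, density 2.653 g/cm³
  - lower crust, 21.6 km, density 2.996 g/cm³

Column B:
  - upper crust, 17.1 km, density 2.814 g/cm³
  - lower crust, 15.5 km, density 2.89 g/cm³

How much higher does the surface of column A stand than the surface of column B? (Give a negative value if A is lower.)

−0.835 km

For any compensation level in the mantle, the mantle terms cancel and isostasy reduces to e = (Σt_A − Σt_B) − (Σ(ρt)_A − Σ(ρt)_B) / ρ_m.
Σt_A = 28.348 km; Σt_B = 32.6 km; Σ(ρt)_A = 81.6858958; Σ(ρt)_B = 92.9144 (in km·g/cm³).
e = (28.348 − 32.6) − (81.6858958 − 92.9144) / 3.286 = −0.835 km.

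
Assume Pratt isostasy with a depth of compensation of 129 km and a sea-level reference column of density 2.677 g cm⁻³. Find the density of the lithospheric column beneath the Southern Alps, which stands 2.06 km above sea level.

Pratt balance: ρ_ref D = ρ (D + h).
ρ = ρ_ref D/(D + h) = 2.677 × 129 km/(129 km + 2.06 km) = 2.63 g cm⁻³.

2.63 g cm⁻³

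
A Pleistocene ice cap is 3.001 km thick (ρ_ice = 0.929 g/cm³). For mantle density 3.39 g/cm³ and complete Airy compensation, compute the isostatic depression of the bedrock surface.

By Archimedes' principle applied to the lithosphere: the ice load ρ_ice t is balanced by mantle displaced below, ρ_m s.
s = t ρ_ice / ρ_m = 3.001 km × 0.929/3.39 = 0.822 km.

0.822 km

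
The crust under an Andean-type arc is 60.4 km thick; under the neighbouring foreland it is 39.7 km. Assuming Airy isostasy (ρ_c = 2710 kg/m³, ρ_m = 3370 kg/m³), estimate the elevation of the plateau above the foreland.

4.05 km

Excess crust Δ = 60.4 km − 39.7 km = 20.7 km, split between elevation h and root r with h + r = Δ.
Airy balance ρ_c h = (ρ_m − ρ_c) r gives r = h ρ_c/(ρ_m − ρ_c), so h (1 + ρ_c/(ρ_m − ρ_c)) = Δ, i.e. h = Δ (ρ_m − ρ_c)/ρ_m.
h = 20.7 km × 660/3370 = 4.05 km.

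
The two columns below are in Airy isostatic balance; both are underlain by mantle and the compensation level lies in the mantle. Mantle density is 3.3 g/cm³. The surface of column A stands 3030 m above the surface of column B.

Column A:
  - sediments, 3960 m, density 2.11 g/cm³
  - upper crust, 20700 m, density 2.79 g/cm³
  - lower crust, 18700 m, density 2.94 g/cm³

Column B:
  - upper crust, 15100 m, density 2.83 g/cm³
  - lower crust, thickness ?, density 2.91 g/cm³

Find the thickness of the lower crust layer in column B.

12600 m

Take the compensation level at the base of the deeper column (depth z_c below the surface of column A) and equate Σ ρ_i t_i down to z_c; mantle fills any gap and the z_c terms cancel.
Column A: 3960×2.11 + 20700×2.79 + 18700×2.94 + (z_c − 43360)×3.3
Column B: 3030×0 + 15100×2.83 + x×2.91 + (z_c − 3030 − 15100 − x)×3.3
The z_c×3.3 term appears on both sides and cancels. Collect the known terms of each column as K = Σ(ρt)_known − 3.3 × (depth of known layers): K_A = 121086.6 − 3.3×43360 = −22001.4; K_B = 42733 − 3.3×(3030 + 15100) = −17096.
Balance: K_A = K_B − x×(3.3 − 2.91), so x = (K_B − K_A)/(3.3 − 2.91) = 4905.4/0.39 = 12600 m.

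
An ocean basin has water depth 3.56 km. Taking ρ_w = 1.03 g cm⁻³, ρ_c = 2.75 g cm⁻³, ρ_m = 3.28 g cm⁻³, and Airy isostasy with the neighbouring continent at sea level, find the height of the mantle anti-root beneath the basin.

11.6 km

In Airy isostatic equilibrium: replacing crust with seawater at the top is compensated by replacing crust with mantle at the base: d (ρ_c − ρ_w) = a (ρ_m − ρ_c).
a = d (ρ_c − ρ_w)/(ρ_m − ρ_c) = 3.56 km × 1.72/0.53 = 11.6 km.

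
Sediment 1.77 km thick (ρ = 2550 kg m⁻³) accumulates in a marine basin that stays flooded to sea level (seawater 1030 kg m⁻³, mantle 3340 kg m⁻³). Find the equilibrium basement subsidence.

Submarine loading: the sediment displaces seawater, and the subsidence is in turn flooded, so s (ρ_m − ρ_w) = t (ρ_sed − ρ_w).
s = 1.77 km × (2550 − 1030) / (3340 − 1030) = 1.16 km.

1.16 km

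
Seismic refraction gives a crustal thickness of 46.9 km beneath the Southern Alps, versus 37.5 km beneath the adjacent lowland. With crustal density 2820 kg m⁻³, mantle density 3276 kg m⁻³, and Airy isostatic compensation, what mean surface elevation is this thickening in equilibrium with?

Excess crust Δ = 46.9 km − 37.5 km = 9.4 km, split between elevation h and root r with h + r = Δ.
Airy balance ρ_c h = (ρ_m − ρ_c) r gives r = h ρ_c/(ρ_m − ρ_c), so h (1 + ρ_c/(ρ_m − ρ_c)) = Δ, i.e. h = Δ (ρ_m − ρ_c)/ρ_m.
h = 9.4 km × 456/3276 = 1.31 km.

1.31 km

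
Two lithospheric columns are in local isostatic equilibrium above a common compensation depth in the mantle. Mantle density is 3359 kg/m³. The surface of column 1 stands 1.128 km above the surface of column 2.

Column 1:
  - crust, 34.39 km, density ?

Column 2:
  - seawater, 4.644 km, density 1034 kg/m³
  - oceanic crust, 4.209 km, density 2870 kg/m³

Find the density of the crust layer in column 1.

2880 kg/m³

Take the compensation level at the base of the deeper column (depth z_c below the surface of column 1) and equate Σ ρ_i t_i down to z_c; mantle fills any gap and the z_c terms cancel.
Column 1: 34.39×ρ + (z_c − 34.39)×3359
Column 2: 1.128×0 + 4.644×1034 + 4.209×2870 + (z_c − 1.128 − 8.853)×3359
The z_c×3359 term appears on both sides and cancels. Collect the known terms of each column as K = Σ(ρt)_known − 3359 × (depth of known layers): K_1 = 0 − 3359×34.39 = −115516.01; K_2 = 16881.726 − 3359×(1.128 + 8.853) = −16644.453.
Balance: K_1 + 34.39×ρ = K_2, so ρ = (K_2 − K_1)/34.39 = 98871.6/34.39 = 2880 kg/m³.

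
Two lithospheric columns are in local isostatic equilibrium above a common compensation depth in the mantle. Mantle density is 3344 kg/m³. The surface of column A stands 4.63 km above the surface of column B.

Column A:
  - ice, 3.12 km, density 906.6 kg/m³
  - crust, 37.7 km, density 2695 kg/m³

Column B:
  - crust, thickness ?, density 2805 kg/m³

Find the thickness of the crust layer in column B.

Take the compensation level at the base of the deeper column (depth z_c below the surface of column A) and equate Σ ρ_i t_i down to z_c; mantle fills any gap and the z_c terms cancel.
Column A: 3.12×906.6 + 37.7×2695 + (z_c − 40.82)×3344
Column B: 4.63×0 + x×2805 + (z_c − 4.63 − 0 − x)×3344
The z_c×3344 term appears on both sides and cancels. Collect the known terms of each column as K = Σ(ρt)_known − 3344 × (depth of known layers): K_A = 104430.092 − 3344×40.82 = −32071.988; K_B = 0 − 3344×(4.63 + 0) = −15482.72.
Balance: K_A = K_B − x×(3344 − 2805), so x = (K_B − K_A)/(3344 − 2805) = 16589.3/539 = 30.8 km.

30.8 km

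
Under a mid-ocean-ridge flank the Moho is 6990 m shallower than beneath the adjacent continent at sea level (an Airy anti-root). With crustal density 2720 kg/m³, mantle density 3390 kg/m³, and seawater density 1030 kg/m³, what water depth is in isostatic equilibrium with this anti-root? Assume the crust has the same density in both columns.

2770 m

Replacing a thickness d of crust by seawater at the top must be balanced by replacing crust with mantle at the base: d (ρ_c − ρ_w) = a (ρ_m − ρ_c).
d = a (ρ_m − ρ_c)/(ρ_c − ρ_w) = 6990 m × 670/1690 = 2770 m.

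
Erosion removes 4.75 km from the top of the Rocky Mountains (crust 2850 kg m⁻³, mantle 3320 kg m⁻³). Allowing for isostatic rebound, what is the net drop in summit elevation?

0.672 km

Rebound u = e ρ_c/ρ_m = 4.75 km × 2850/3320 = 4.078 km.
Net surface drop = e − u = 4.75 km − 4.078 km = e (ρ_m − ρ_c)/ρ_m = 0.672 km.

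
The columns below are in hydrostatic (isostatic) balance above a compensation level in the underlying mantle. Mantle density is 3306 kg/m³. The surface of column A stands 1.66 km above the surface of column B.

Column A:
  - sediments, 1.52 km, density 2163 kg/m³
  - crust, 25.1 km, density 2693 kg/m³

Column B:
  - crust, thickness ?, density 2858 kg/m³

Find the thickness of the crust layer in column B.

26 km

Take the compensation level at the base of the deeper column (depth z_c below the surface of column A) and equate Σ ρ_i t_i down to z_c; mantle fills any gap and the z_c terms cancel.
Column A: 1.52×2163 + 25.1×2693 + (z_c − 26.62)×3306
Column B: 1.66×0 + x×2858 + (z_c − 1.66 − 0 − x)×3306
The z_c×3306 term appears on both sides and cancels. Collect the known terms of each column as K = Σ(ρt)_known − 3306 × (depth of known layers): K_A = 70882.06 − 3306×26.62 = −17123.66; K_B = 0 − 3306×(1.66 + 0) = −5487.96.
Balance: K_A = K_B − x×(3306 − 2858), so x = (K_B − K_A)/(3306 − 2858) = 11635.7/448 = 26 km.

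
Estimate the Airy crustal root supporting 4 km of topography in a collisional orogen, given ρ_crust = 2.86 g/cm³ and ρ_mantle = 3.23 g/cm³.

Balancing pressure at the compensation depth: the weight of the topography is balanced by the buoyancy of the root, ρ_c h = (ρ_m − ρ_c) r.
r = h · ρ_c / (ρ_m − ρ_c) = 4 km × 2.86 / (3.23 − 2.86) = 30.9 km.

30.9 km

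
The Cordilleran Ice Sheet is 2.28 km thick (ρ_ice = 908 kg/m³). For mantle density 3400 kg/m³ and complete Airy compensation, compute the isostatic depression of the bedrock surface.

Balancing pressure at the compensation depth: the ice load ρ_ice t is balanced by mantle displaced below, ρ_m s.
s = t ρ_ice / ρ_m = 2.28 km × 908/3400 = 0.609 km.

0.609 km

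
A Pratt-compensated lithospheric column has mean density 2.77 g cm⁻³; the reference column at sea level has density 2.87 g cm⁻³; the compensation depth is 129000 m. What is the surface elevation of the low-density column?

4660 m

ρ_ref D = ρ (D + h) → h = D (ρ_ref − ρ)/ρ.
h = 129000 m × (2.87 − 2.77)/2.77 = 4660 m.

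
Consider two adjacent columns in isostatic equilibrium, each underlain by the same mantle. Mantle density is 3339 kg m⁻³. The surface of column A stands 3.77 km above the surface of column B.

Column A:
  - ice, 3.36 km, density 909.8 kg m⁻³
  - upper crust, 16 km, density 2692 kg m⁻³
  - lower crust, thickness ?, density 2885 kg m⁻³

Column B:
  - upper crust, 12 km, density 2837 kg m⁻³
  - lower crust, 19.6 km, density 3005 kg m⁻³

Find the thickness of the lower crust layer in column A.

14.6 km

Take the compensation level at the base of the deeper column (depth z_c below the surface of column A) and equate Σ ρ_i t_i down to z_c; mantle fills any gap and the z_c terms cancel.
Column A: 3.36×909.8 + 16×2692 + x×2885 + (z_c − 19.36 − x)×3339
Column B: 3.77×0 + 12×2837 + 19.6×3005 + (z_c − 3.77 − 31.6)×3339
The z_c×3339 term appears on both sides and cancels. Collect the known terms of each column as K = Σ(ρt)_known − 3339 × (depth of known layers): K_A = 46128.928 − 3339×19.36 = −18514.112; K_B = 92942 − 3339×(3.77 + 31.6) = −25158.43.
Balance: K_A − x×(3339 − 2885) = K_B, so x = (K_A − K_B)/(3339 − 2885) = 6644.32/454 = 14.6 km.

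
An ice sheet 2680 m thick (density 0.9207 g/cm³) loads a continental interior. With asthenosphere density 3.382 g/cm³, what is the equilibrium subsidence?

Equating mass per unit area of the two columns: the ice load ρ_ice t is balanced by mantle displaced below, ρ_m s.
s = t ρ_ice / ρ_m = 2680 m × 0.9207/3.382 = 730 m.

730 m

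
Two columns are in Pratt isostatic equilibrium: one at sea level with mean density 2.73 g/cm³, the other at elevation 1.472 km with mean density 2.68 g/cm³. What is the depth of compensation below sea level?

ρ_ref D = ρ (D + h) → D (ρ_ref − ρ) = ρ h.
D = ρ h/(ρ_ref − ρ) = 2.68 × 1.472 km/(2.73 − 2.68) = 78.9 km.

78.9 km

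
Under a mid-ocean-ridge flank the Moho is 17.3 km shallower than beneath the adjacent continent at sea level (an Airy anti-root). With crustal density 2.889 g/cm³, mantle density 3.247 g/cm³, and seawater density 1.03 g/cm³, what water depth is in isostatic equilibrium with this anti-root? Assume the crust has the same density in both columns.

Replacing a thickness d of crust by seawater at the top must be balanced by replacing crust with mantle at the base: d (ρ_c − ρ_w) = a (ρ_m − ρ_c).
d = a (ρ_m − ρ_c)/(ρ_c − ρ_w) = 17.3 km × 0.358/1.859 = 3.33 km.

3.33 km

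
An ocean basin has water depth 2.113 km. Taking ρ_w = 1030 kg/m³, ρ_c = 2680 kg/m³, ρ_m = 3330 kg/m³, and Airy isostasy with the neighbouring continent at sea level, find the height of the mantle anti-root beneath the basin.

In Airy isostatic equilibrium: replacing crust with seawater at the top is compensated by replacing crust with mantle at the base: d (ρ_c − ρ_w) = a (ρ_m − ρ_c).
a = d (ρ_c − ρ_w)/(ρ_m − ρ_c) = 2.113 km × 1650/650 = 5.36 km.

5.36 km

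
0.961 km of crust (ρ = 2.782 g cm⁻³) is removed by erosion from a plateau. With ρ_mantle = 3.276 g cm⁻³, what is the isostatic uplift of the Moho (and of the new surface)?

Unloading: uplift u = e ρ_c/ρ_m = 0.961 km × 2.782/3.276 = 0.816 km.

0.816 km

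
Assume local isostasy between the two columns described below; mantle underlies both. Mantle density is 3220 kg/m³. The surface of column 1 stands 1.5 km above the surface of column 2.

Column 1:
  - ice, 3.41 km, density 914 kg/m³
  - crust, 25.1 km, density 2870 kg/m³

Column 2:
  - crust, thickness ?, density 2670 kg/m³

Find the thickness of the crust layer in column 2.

21.5 km

Take the compensation level at the base of the deeper column (depth z_c below the surface of column 1) and equate Σ ρ_i t_i down to z_c; mantle fills any gap and the z_c terms cancel.
Column 1: 3.41×914 + 25.1×2870 + (z_c − 28.51)×3220
Column 2: 1.5×0 + x×2670 + (z_c − 1.5 − 0 − x)×3220
The z_c×3220 term appears on both sides and cancels. Collect the known terms of each column as K = Σ(ρt)_known − 3220 × (depth of known layers): K_1 = 75153.74 − 3220×28.51 = −16648.46; K_2 = 0 − 3220×(1.5 + 0) = −4830.
Balance: K_1 = K_2 − x×(3220 − 2670), so x = (K_2 − K_1)/(3220 − 2670) = 11818.5/550 = 21.5 km.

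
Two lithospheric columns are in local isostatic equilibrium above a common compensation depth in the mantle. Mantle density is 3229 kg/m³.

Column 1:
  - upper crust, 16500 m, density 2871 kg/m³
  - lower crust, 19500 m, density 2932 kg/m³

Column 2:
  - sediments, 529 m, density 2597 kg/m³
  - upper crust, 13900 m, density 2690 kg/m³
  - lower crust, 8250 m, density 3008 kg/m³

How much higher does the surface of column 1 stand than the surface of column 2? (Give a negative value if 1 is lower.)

For any compensation level in the mantle, the mantle terms cancel and isostasy reduces to e = (Σt_1 − Σt_2) − (Σ(ρt)_1 − Σ(ρt)_2) / ρ_m.
Σt_1 = 36000 m; Σt_2 = 22679 m; Σ(ρt)_1 = 104545500; Σ(ρt)_2 = 63580813 (in m·kg/m³).
e = (36000 − 22679) − (104545500 − 63580813) / 3229 = 635 m.

635 m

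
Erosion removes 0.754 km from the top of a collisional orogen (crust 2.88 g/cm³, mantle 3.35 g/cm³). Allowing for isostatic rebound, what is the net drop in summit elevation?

Rebound u = e ρ_c/ρ_m = 0.754 km × 2.88/3.35 = 0.6482 km.
Net surface drop = e − u = 0.754 km − 0.6482 km = e (ρ_m − ρ_c)/ρ_m = 0.106 km.

0.106 km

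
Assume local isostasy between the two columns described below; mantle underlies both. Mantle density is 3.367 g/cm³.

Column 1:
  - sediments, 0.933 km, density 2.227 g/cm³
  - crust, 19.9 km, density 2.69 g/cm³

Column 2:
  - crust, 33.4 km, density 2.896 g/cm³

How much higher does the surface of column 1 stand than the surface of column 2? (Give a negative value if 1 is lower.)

−0.355 km

For any compensation level in the mantle, the mantle terms cancel and isostasy reduces to e = (Σt_1 − Σt_2) − (Σ(ρt)_1 − Σ(ρt)_2) / ρ_m.
Σt_1 = 20.833 km; Σt_2 = 33.4 km; Σ(ρt)_1 = 55.608791; Σ(ρt)_2 = 96.7264 (in km·g/cm³).
e = (20.833 − 33.4) − (55.608791 − 96.7264) / 3.367 = −0.355 km.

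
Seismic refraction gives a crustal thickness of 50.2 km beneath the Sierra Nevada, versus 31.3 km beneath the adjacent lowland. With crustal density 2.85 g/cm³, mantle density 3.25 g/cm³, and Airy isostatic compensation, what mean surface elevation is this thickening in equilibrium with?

Excess crust Δ = 50.2 km − 31.3 km = 18.9 km, split between elevation h and root r with h + r = Δ.
Airy balance ρ_c h = (ρ_m − ρ_c) r gives r = h ρ_c/(ρ_m − ρ_c), so h (1 + ρ_c/(ρ_m − ρ_c)) = Δ, i.e. h = Δ (ρ_m − ρ_c)/ρ_m.
h = 18.9 km × 0.4/3.25 = 2.33 km.

2.33 km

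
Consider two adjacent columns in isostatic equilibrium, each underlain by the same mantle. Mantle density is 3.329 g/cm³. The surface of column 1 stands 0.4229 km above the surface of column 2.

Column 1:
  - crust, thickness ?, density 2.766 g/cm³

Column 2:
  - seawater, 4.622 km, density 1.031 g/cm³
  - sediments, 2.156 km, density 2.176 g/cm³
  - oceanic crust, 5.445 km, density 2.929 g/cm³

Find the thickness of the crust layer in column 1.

Take the compensation level at the base of the deeper column (depth z_c below the surface of column 1) and equate Σ ρ_i t_i down to z_c; mantle fills any gap and the z_c terms cancel.
Column 1: x×2.766 + (z_c − 0 − x)×3.329
Column 2: 0.4229×0 + 4.622×1.031 + 2.156×2.176 + 5.445×2.929 + (z_c − 0.4229 − 12.223)×3.329
The z_c×3.329 term appears on both sides and cancels. Collect the known terms of each column as K = Σ(ρt)_known − 3.329 × (depth of known layers): K_1 = 0 − 3.329×0 = 0; K_2 = 25.405143 − 3.329×(0.4229 + 12.223) = −16.6930581.
Balance: K_1 − x×(3.329 − 2.766) = K_2, so x = (K_1 − K_2)/(3.329 − 2.766) = 16.6931/0.563 = 29.7 km.

29.7 km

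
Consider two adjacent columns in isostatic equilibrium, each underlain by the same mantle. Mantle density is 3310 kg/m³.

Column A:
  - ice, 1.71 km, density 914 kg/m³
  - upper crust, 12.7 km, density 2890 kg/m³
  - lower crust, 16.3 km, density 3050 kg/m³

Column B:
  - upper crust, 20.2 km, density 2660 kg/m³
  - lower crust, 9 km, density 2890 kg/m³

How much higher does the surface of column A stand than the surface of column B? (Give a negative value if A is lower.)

For any compensation level in the mantle, the mantle terms cancel and isostasy reduces to e = (Σt_A − Σt_B) − (Σ(ρt)_A − Σ(ρt)_B) / ρ_m.
Σt_A = 30.71 km; Σt_B = 29.2 km; Σ(ρt)_A = 87980.94; Σ(ρt)_B = 79742 (in km·kg/m³).
e = (30.71 − 29.2) − (87980.94 − 79742) / 3310 = −0.979 km.

−0.979 km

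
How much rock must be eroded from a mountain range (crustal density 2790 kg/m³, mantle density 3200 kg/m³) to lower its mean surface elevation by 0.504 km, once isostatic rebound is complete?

Net drop Δ = e − u = e − e ρ_c/ρ_m = e (ρ_m − ρ_c)/ρ_m.
e = Δ ρ_m/(ρ_m − ρ_c) = 0.504 km × 3200/410 = 3.93 km.

3.93 km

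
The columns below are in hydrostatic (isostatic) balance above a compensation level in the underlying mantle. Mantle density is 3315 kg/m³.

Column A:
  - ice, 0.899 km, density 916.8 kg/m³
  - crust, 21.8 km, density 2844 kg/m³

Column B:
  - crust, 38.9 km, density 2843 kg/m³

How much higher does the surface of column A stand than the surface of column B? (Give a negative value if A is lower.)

−1.79 km

For any compensation level in the mantle, the mantle terms cancel and isostasy reduces to e = (Σt_A − Σt_B) − (Σ(ρt)_A − Σ(ρt)_B) / ρ_m.
Σt_A = 22.699 km; Σt_B = 38.9 km; Σ(ρt)_A = 62823.4032; Σ(ρt)_B = 110592.7 (in km·kg/m³).
e = (22.699 − 38.9) − (62823.4032 − 110592.7) / 3315 = −1.79 km.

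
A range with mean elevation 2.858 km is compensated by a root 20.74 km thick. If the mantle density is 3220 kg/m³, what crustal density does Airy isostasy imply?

ρ_c h = (ρ_m − ρ_c) r → ρ_c (h + r) = ρ_m r → ρ_c = ρ_m r / (h + r).
ρ_c = 3220 × 20.74 km / (2.858 km + 20.74 km) = 2830 kg/m³.

2830 kg/m³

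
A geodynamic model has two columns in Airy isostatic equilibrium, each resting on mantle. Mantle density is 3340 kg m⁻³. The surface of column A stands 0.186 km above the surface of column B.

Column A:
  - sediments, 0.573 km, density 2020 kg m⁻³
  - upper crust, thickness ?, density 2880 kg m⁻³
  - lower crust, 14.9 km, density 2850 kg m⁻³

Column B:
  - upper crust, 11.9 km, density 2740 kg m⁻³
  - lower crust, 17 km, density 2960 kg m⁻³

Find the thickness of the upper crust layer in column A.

Take the compensation level at the base of the deeper column (depth z_c below the surface of column A) and equate Σ ρ_i t_i down to z_c; mantle fills any gap and the z_c terms cancel.
Column A: 0.573×2020 + x×2880 + 14.9×2850 + (z_c − 15.473 − x)×3340
Column B: 0.186×0 + 11.9×2740 + 17×2960 + (z_c − 0.186 − 28.9)×3340
The z_c×3340 term appears on both sides and cancels. Collect the known terms of each column as K = Σ(ρt)_known − 3340 × (depth of known layers): K_A = 43622.46 − 3340×15.473 = −8057.36; K_B = 82926 − 3340×(0.186 + 28.9) = −14221.24.
Balance: K_A − x×(3340 − 2880) = K_B, so x = (K_A − K_B)/(3340 − 2880) = 6163.88/460 = 13.4 km.

13.4 km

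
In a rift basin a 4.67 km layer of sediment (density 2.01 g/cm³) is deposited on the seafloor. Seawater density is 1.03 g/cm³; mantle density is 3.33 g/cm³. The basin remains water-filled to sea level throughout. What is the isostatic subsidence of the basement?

1.99 km

Submarine loading: the sediment displaces seawater, and the subsidence is in turn flooded, so s (ρ_m − ρ_w) = t (ρ_sed − ρ_w).
s = 4.67 km × (2.01 − 1.03) / (3.33 − 1.03) = 1.99 km.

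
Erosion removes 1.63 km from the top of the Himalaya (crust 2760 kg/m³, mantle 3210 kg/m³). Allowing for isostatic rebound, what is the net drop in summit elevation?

0.229 km

Rebound u = e ρ_c/ρ_m = 1.63 km × 2760/3210 = 1.401 km.
Net surface drop = e − u = 1.63 km − 1.401 km = e (ρ_m − ρ_c)/ρ_m = 0.229 km.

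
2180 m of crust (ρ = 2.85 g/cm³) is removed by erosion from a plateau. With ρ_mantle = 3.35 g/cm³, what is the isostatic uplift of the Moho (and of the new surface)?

Unloading: uplift u = e ρ_c/ρ_m = 2180 m × 2.85/3.35 = 1850 m.

1850 m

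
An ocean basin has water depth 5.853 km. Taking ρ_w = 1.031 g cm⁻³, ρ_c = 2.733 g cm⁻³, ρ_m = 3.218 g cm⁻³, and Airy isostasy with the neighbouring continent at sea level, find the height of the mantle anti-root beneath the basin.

20.5 km

Balancing pressure at the compensation depth: replacing crust with seawater at the top is compensated by replacing crust with mantle at the base: d (ρ_c − ρ_w) = a (ρ_m − ρ_c).
a = d (ρ_c − ρ_w)/(ρ_m − ρ_c) = 5.853 km × 1.702/0.485 = 20.5 km.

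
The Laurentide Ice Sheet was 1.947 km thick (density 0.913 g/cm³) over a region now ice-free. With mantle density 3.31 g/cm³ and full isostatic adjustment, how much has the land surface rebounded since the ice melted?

Removing the load lets mantle flow back in; uplift u satisfies ρ_ice t = ρ_m u.
u = t ρ_ice/ρ_m = 1.947 km × 0.913/3.31 = 0.537 km.

0.537 km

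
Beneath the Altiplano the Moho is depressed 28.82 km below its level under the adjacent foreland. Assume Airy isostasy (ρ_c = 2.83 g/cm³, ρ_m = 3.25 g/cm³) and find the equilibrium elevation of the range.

Isostatic balance requires: ρ_c h = (ρ_m − ρ_c) r.
h = r (ρ_m − ρ_c) / ρ_c = 28.82 km × (3.25 − 2.83) / 2.83 = 4.28 km.

4.28 km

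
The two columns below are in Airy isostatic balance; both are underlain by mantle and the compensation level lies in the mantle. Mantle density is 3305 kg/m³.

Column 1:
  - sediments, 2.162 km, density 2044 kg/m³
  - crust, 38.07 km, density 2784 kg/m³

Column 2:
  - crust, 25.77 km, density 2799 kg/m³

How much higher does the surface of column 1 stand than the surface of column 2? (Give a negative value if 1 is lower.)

For any compensation level in the mantle, the mantle terms cancel and isostasy reduces to e = (Σt_1 − Σt_2) − (Σ(ρt)_1 − Σ(ρt)_2) / ρ_m.
Σt_1 = 40.232 km; Σt_2 = 25.77 km; Σ(ρt)_1 = 110406.008; Σ(ρt)_2 = 72130.23 (in km·kg/m³).
e = (40.232 − 25.77) − (110406.008 − 72130.23) / 3305 = 2.88 km.

2.88 km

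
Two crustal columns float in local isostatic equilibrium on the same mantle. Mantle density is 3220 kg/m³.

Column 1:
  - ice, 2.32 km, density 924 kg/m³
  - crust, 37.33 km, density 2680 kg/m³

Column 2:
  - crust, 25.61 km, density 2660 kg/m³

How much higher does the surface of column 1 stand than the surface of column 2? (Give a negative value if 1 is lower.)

3.46 km

For any compensation level in the mantle, the mantle terms cancel and isostasy reduces to e = (Σt_1 − Σt_2) − (Σ(ρt)_1 − Σ(ρt)_2) / ρ_m.
Σt_1 = 39.65 km; Σt_2 = 25.61 km; Σ(ρt)_1 = 102188.08; Σ(ρt)_2 = 68122.6 (in km·kg/m³).
e = (39.65 − 25.61) − (102188.08 − 68122.6) / 3220 = 3.46 km.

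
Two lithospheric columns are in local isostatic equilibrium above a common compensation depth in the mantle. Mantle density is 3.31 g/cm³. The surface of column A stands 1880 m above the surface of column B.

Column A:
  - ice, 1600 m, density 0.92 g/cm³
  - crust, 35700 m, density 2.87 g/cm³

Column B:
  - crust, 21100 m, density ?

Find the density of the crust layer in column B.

Take the compensation level at the base of the deeper column (depth z_c below the surface of column A) and equate Σ ρ_i t_i down to z_c; mantle fills any gap and the z_c terms cancel.
Column A: 1600×0.92 + 35700×2.87 + (z_c − 37300)×3.31
Column B: 1880×0 + 21100×ρ + (z_c − 1880 − 21100)×3.31
The z_c×3.31 term appears on both sides and cancels. Collect the known terms of each column as K = Σ(ρt)_known − 3.31 × (depth of known layers): K_A = 103931 − 3.31×37300 = −19532; K_B = 0 − 3.31×(1880 + 21100) = −76063.8.
Balance: K_A = K_B + 21100×ρ, so ρ = (K_A − K_B)/21100 = 56531.8/21100 = 2.68 g/cm³.

2.68 g/cm³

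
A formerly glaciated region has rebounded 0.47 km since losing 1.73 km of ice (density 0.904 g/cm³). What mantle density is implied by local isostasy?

3.33 g/cm³

ρ_m = ρ_ice t / u = 0.904 × 1.73 km/0.47 km = 3.33 g/cm³.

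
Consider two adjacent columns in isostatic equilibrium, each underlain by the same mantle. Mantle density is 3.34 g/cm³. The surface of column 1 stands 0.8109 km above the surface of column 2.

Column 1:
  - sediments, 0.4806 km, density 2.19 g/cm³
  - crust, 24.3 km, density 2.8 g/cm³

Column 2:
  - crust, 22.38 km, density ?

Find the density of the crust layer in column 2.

Take the compensation level at the base of the deeper column (depth z_c below the surface of column 1) and equate Σ ρ_i t_i down to z_c; mantle fills any gap and the z_c terms cancel.
Column 1: 0.4806×2.19 + 24.3×2.8 + (z_c − 24.7806)×3.34
Column 2: 0.8109×0 + 22.38×ρ + (z_c − 0.8109 − 22.38)×3.34
The z_c×3.34 term appears on both sides and cancels. Collect the known terms of each column as K = Σ(ρt)_known − 3.34 × (depth of known layers): K_1 = 69.092514 − 3.34×24.7806 = −13.67469; K_2 = 0 − 3.34×(0.8109 + 22.38) = −77.457606.
Balance: K_1 = K_2 + 22.38×ρ, so ρ = (K_1 − K_2)/22.38 = 63.7829/22.38 = 2.85 g/cm³.

2.85 g/cm³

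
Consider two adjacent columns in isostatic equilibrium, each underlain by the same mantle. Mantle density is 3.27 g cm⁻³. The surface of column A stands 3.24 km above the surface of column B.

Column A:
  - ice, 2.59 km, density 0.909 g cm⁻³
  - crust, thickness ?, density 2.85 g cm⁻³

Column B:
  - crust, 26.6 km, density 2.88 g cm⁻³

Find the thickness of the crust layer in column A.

Take the compensation level at the base of the deeper column (depth z_c below the surface of column A) and equate Σ ρ_i t_i down to z_c; mantle fills any gap and the z_c terms cancel.
Column A: 2.59×0.909 + x×2.85 + (z_c − 2.59 − x)×3.27
Column B: 3.24×0 + 26.6×2.88 + (z_c − 3.24 − 26.6)×3.27
The z_c×3.27 term appears on both sides and cancels. Collect the known terms of each column as K = Σ(ρt)_known − 3.27 × (depth of known layers): K_A = 2.35431 − 3.27×2.59 = −6.11499; K_B = 76.608 − 3.27×(3.24 + 26.6) = −20.9688.
Balance: K_A − x×(3.27 − 2.85) = K_B, so x = (K_A − K_B)/(3.27 − 2.85) = 14.8538/0.42 = 35.4 km.

35.4 km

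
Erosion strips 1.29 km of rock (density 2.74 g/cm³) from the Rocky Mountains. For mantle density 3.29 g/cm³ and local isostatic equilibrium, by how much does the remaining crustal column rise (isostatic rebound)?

Unloading: uplift u = e ρ_c/ρ_m = 1.29 km × 2.74/3.29 = 1.07 km.

1.07 km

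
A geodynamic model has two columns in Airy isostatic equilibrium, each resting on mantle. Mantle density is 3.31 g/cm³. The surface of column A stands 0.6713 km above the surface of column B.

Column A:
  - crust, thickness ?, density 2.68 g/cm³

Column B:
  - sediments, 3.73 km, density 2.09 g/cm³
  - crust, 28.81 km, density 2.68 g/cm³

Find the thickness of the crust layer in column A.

39.6 km

Take the compensation level at the base of the deeper column (depth z_c below the surface of column A) and equate Σ ρ_i t_i down to z_c; mantle fills any gap and the z_c terms cancel.
Column A: x×2.68 + (z_c − 0 − x)×3.31
Column B: 0.6713×0 + 3.73×2.09 + 28.81×2.68 + (z_c − 0.6713 − 32.54)×3.31
The z_c×3.31 term appears on both sides and cancels. Collect the known terms of each column as K = Σ(ρt)_known − 3.31 × (depth of known layers): K_A = 0 − 3.31×0 = 0; K_B = 85.0065 − 3.31×(0.6713 + 32.54) = −24.922903.
Balance: K_A − x×(3.31 − 2.68) = K_B, so x = (K_A − K_B)/(3.31 − 2.68) = 24.9229/0.63 = 39.6 km.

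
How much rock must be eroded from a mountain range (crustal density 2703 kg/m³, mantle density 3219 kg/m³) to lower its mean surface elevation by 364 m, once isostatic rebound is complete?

Net drop Δ = e − u = e − e ρ_c/ρ_m = e (ρ_m − ρ_c)/ρ_m.
e = Δ ρ_m/(ρ_m − ρ_c) = 364 m × 3219/516 = 2270 m.

2270 m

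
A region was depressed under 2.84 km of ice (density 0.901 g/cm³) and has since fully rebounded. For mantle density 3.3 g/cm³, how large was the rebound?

0.775 km

Removing the load lets mantle flow back in; uplift u satisfies ρ_ice t = ρ_m u.
u = t ρ_ice/ρ_m = 2.84 km × 0.901/3.3 = 0.775 km.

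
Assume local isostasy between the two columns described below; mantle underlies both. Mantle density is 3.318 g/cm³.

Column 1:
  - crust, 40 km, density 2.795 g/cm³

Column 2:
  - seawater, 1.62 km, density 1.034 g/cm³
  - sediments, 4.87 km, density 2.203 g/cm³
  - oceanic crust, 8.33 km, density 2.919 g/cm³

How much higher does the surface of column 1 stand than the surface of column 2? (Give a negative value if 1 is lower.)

For any compensation level in the mantle, the mantle terms cancel and isostasy reduces to e = (Σt_1 − Σt_2) − (Σ(ρt)_1 − Σ(ρt)_2) / ρ_m.
Σt_1 = 40 km; Σt_2 = 14.82 km; Σ(ρt)_1 = 111.8; Σ(ρt)_2 = 36.71896 (in km·g/cm³).
e = (40 − 14.82) − (111.8 − 36.71896) / 3.318 = 2.55 km.

2.55 km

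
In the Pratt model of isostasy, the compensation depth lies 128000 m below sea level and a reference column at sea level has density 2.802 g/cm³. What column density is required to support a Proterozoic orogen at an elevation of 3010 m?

Pratt balance: ρ_ref D = ρ (D + h).
ρ = ρ_ref D/(D + h) = 2.802 × 128000 m/(128000 m + 3010 m) = 2.74 g/cm³.

2.74 g/cm³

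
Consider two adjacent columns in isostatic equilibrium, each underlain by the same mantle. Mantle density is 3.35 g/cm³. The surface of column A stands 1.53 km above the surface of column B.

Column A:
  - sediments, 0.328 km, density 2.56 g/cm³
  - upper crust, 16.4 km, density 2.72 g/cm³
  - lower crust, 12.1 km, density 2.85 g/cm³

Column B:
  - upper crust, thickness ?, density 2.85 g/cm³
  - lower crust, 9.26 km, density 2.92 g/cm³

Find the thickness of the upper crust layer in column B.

15.1 km

Take the compensation level at the base of the deeper column (depth z_c below the surface of column A) and equate Σ ρ_i t_i down to z_c; mantle fills any gap and the z_c terms cancel.
Column A: 0.328×2.56 + 16.4×2.72 + 12.1×2.85 + (z_c − 28.828)×3.35
Column B: 1.53×0 + x×2.85 + 9.26×2.92 + (z_c − 1.53 − 9.26 − x)×3.35
The z_c×3.35 term appears on both sides and cancels. Collect the known terms of each column as K = Σ(ρt)_known − 3.35 × (depth of known layers): K_A = 79.93268 − 3.35×28.828 = −16.64112; K_B = 27.0392 − 3.35×(1.53 + 9.26) = −9.1073.
Balance: K_A = K_B − x×(3.35 − 2.85), so x = (K_B − K_A)/(3.35 − 2.85) = 7.53382/0.5 = 15.1 km.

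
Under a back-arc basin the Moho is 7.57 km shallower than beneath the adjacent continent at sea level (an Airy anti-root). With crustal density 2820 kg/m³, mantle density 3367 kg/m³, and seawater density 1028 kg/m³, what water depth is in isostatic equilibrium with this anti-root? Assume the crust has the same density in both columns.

Replacing a thickness d of crust by seawater at the top must be balanced by replacing crust with mantle at the base: d (ρ_c − ρ_w) = a (ρ_m − ρ_c).
d = a (ρ_m − ρ_c)/(ρ_c − ρ_w) = 7.57 km × 547/1792 = 2.31 km.

2.31 km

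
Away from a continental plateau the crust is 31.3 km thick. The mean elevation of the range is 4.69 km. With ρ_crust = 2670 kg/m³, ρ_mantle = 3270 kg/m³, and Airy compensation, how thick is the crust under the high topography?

56.9 km

Root depth r = h ρ_c / (ρ_m − ρ_c) = 4.69 km × 2670 / 600 = 20.87 km.
Total thickness = T + h + r = 31.3 km + 4.69 km + 20.87 km = 56.9 km.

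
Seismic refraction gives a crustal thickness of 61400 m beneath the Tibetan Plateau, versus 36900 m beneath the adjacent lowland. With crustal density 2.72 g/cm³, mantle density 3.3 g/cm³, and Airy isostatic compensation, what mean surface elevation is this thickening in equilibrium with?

4310 m

Excess crust Δ = 61400 m − 36900 m = 24500 m, split between elevation h and root r with h + r = Δ.
Airy balance ρ_c h = (ρ_m − ρ_c) r gives r = h ρ_c/(ρ_m − ρ_c), so h (1 + ρ_c/(ρ_m − ρ_c)) = Δ, i.e. h = Δ (ρ_m − ρ_c)/ρ_m.
h = 24500 m × 0.58/3.3 = 4310 m.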